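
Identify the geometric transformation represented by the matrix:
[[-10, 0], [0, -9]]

This matrix represents: non-uniform scaling by sx = -10, sy = -9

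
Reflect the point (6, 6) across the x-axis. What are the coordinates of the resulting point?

Reflection across x-axis: (6, 6) → (6, -6)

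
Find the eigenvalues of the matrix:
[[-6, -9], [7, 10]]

Characteristic equation: det(A - λI) = 0
λ² - (trace)λ + (det) = 0
trace = -6 + 10 = 4, det = (-6)(10) - (-9)(7) = 3
λ² - (4)λ + (3) = 0
λ = (4 ± √((4)² - 4·(3))) / 2 = (4 ± √4) / 2
Solving: λ = 1, 3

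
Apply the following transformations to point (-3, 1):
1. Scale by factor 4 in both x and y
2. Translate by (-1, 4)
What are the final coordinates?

Step 1: Scale (-3, 1) by 4 → (-12, 4)
Step 2: Translate by (-1, 4) → (-13, 8)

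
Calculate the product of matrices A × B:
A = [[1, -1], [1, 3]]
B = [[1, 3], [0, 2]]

Matrix multiplication:
C[0][0] = 1×1 + -1×0 = 1
C[0][1] = 1×3 + -1×2 = 1
C[1][0] = 1×1 + 3×0 = 1
C[1][1] = 1×3 + 3×2 = 9
Result: [[1, 1], [1, 9]]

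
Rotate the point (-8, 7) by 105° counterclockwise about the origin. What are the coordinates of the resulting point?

Rotation matrix for 105°: [[cos 105°, -sin 105°], [sin 105°, cos 105°]] ≈ [[-0.258819, -0.965926], [0.965926, -0.258819]]
[[-0.258819, -0.965926], [0.965926, -0.258819]] × [-8, 7]ᵀ ≈ [-4.6909, -9.5391]ᵀ
Result: (-4.6909, -9.5391)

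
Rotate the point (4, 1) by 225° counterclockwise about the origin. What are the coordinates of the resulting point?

Rotation matrix for 225°: [[cos 225°, -sin 225°], [sin 225°, cos 225°]] ≈ [[-0.707107, 0.707107], [-0.707107, -0.707107]]
[[-0.707107, 0.707107], [-0.707107, -0.707107]] × [4, 1]ᵀ ≈ [-2.1213, -3.5355]ᵀ
Result: (-2.1213, -3.5355)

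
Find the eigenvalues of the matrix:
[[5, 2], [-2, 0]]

Characteristic equation: det(A - λI) = 0
λ² - (trace)λ + (det) = 0
trace = 5 + 0 = 5, det = (5)(0) - (2)(-2) = 4
λ² - (5)λ + (4) = 0
λ = (5 ± √((5)² - 4·(4))) / 2 = (5 ± √9) / 2
Solving: λ = 1, 4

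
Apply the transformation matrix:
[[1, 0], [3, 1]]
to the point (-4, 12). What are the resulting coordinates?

Matrix multiplication:
[[1, 0], [3, 1]] × [-4, 12]ᵀ
= [(1)(-4) + (0)(12), (3)(-4) + (1)(12)]ᵀ
= [-4, 0]ᵀ
Result: (-4, 0)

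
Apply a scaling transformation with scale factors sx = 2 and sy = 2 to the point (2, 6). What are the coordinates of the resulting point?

Scaling matrix:
[[2, 0], [0, 2]]
Result: (2 × 2, 6 × 2) = (4, 12)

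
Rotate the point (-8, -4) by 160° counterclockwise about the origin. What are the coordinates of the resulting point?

Rotation matrix for 160°: [[cos 160°, -sin 160°], [sin 160°, cos 160°]] ≈ [[-0.939693, -0.342020], [0.342020, -0.939693]]
[[-0.939693, -0.342020], [0.342020, -0.939693]] × [-8, -4]ᵀ ≈ [8.8856, 1.0226]ᵀ
Result: (8.8856, 1.0226)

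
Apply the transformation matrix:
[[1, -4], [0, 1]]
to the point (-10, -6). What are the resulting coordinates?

Matrix multiplication:
[[1, -4], [0, 1]] × [-10, -6]ᵀ
= [(1)(-10) + (-4)(-6), (0)(-10) + (1)(-6)]ᵀ
= [14, -6]ᵀ
Result: (14, -6)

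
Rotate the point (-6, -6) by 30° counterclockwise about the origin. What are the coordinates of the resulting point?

Rotation matrix for 30°: [[cos 30°, -sin 30°], [sin 30°, cos 30°]] ≈ [[0.866025, -0.500000], [0.500000, 0.866025]]
[[0.866025, -0.500000], [0.500000, 0.866025]] × [-6, -6]ᵀ ≈ [-2.1962, -8.1962]ᵀ
Result: (-2.1962, -8.1962)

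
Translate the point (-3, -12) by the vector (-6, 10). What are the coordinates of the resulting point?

Translation by (-6, 10) (homogeneous matrix [[1, 0, -6], [0, 1, 10], [0, 0, 1]]):
x' = -3 + -6 = -9
y' = -12 + 10 = -2
Result: (-9, -2)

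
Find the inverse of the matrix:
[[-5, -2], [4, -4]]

For [[a,b],[c,d]], inverse = (1/det)·[[d,-b],[-c,a]]
det = (-5)(-4) - (-2)(4) = 20 - -8 = 28
Inverse = (1/28)·[[-4, 2], [-4, -5]]
= [[-1/7, 1/14], [-1/7, -5/28]]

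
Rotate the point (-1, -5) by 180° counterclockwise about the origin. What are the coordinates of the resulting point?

Rotation matrix for 180°: [[cos 180°, -sin 180°], [sin 180°, cos 180°]] = [[-1, 0], [0, -1]]
[[-1, 0], [0, -1]] × [-1, -5]ᵀ = [1, 5]ᵀ
Result: (1, 5)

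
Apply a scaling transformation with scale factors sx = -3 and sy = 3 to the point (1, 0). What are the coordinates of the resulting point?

Scaling matrix:
[[-3, 0], [0, 3]]
Result: (1 × -3, 0 × 3) = (-3, 0)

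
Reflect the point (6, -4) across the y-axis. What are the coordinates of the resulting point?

Reflection across y-axis: (6, -4) → (-6, -4)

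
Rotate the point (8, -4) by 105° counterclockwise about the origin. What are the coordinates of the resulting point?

Rotation matrix for 105°: [[cos 105°, -sin 105°], [sin 105°, cos 105°]] ≈ [[-0.258819, -0.965926], [0.965926, -0.258819]]
[[-0.258819, -0.965926], [0.965926, -0.258819]] × [8, -4]ᵀ ≈ [1.7932, 8.7627]ᵀ
Result: (1.7932, 8.7627)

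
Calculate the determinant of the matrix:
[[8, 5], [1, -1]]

For a 2×2 matrix [[a, b], [c, d]], det = ad - bc
det = (8)(-1) - (5)(1) = -8 - 5 = -13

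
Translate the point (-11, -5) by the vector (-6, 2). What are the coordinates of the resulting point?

Translation by (-6, 2) (homogeneous matrix [[1, 0, -6], [0, 1, 2], [0, 0, 1]]):
x' = -11 + -6 = -17
y' = -5 + 2 = -3
Result: (-17, -3)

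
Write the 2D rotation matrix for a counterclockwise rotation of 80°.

Rotation matrix formula: [[cos θ, -sin θ], [sin θ, cos θ]]
For θ = 80°:
cos(80°) = 0.1736
sin(80°) = 0.9848
Result: [[0.1736, -0.9848], [0.9848, 0.1736]]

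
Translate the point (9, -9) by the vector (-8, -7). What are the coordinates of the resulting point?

Translation by (-8, -7) (homogeneous matrix [[1, 0, -8], [0, 1, -7], [0, 0, 1]]):
x' = 9 + -8 = 1
y' = -9 + -7 = -16
Result: (1, -16)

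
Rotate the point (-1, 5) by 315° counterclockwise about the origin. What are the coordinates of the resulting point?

Rotation matrix for 315°: [[cos 315°, -sin 315°], [sin 315°, cos 315°]] ≈ [[0.707107, 0.707107], [-0.707107, 0.707107]]
[[0.707107, 0.707107], [-0.707107, 0.707107]] × [-1, 5]ᵀ ≈ [2.8284, 4.2426]ᵀ
Result: (2.8284, 4.2426)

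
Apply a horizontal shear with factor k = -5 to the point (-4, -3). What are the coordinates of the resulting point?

Shear matrix for horizontal shear with factor k = -5:
[[1, -5], [0, 1]]
Result: (-4, -3) → (11, -3)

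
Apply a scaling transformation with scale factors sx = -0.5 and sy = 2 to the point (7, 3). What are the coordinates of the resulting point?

Scaling matrix:
[[-0.50, 0], [0, 2]]
Result: (7 × -0.5, 3 × 2) = (-3.5, 6)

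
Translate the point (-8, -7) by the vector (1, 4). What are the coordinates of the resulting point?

Translation by (1, 4) (homogeneous matrix [[1, 0, 1], [0, 1, 4], [0, 0, 1]]):
x' = -8 + 1 = -7
y' = -7 + 4 = -3
Result: (-7, -3)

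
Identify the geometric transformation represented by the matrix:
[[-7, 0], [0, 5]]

This matrix represents: non-uniform scaling by sx = -7, sy = 5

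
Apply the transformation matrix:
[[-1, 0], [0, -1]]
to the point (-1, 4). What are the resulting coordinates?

Matrix multiplication:
[[-1, 0], [0, -1]] × [-1, 4]ᵀ
= [(-1)(-1) + (0)(4), (0)(-1) + (-1)(4)]ᵀ
= [1, -4]ᵀ
Result: (1, -4)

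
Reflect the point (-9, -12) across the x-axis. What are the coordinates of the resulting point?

Reflection across x-axis: (-9, -12) → (-9, 12)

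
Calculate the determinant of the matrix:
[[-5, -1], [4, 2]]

For a 2×2 matrix [[a, b], [c, d]], det = ad - bc
det = (-5)(2) - (-1)(4) = -10 - -4 = -6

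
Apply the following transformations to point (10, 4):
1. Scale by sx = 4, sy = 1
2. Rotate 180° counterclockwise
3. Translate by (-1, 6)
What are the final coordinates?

Step 1: Scale → (40, 4)
Step 2: Rotate 180° → (-40, -4)
Step 3: Translate → (-41, 2)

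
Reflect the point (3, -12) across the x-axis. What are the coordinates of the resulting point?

Reflection across x-axis: (3, -12) → (3, 12)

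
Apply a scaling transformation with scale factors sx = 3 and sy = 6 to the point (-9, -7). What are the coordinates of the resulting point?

Scaling matrix:
[[3, 0], [0, 6]]
Result: (-9 × 3, -7 × 6) = (-27, -42)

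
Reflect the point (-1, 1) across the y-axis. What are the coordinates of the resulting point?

Reflection across y-axis: (-1, 1) → (1, 1)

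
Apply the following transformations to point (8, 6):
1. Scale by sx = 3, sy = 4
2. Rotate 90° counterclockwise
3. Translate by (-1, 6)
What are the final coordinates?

Step 1: Scale → (24, 24)
Step 2: Rotate 90° → (-24, 24)
Step 3: Translate → (-25, 30)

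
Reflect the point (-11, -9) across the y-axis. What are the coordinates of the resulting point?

Reflection across y-axis: (-11, -9) → (11, -9)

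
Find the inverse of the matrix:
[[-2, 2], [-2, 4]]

For [[a,b],[c,d]], inverse = (1/det)·[[d,-b],[-c,a]]
det = (-2)(4) - (2)(-2) = -8 - -4 = -4
Inverse = (1/-4)·[[4, -2], [2, -2]]
= [[-1, 1/2], [-1/2, 1/2]]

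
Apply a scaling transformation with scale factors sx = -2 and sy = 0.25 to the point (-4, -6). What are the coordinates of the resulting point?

Scaling matrix:
[[-2, 0], [0, 0.25]]
Result: (-4 × -2, -6 × 0.25) = (8, -1.5)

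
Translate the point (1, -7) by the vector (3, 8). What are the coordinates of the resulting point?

Translation by (3, 8) (homogeneous matrix [[1, 0, 3], [0, 1, 8], [0, 0, 1]]):
x' = 1 + 3 = 4
y' = -7 + 8 = 1
Result: (4, 1)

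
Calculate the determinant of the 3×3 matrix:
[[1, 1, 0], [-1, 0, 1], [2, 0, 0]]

Expansion along first row:
det = 1·det([[0,1],[0,0]]) - 1·det([[-1,1],[2,0]]) + 0·det([[-1,0],[2,0]])
    = 1·(0·0 - 1·0) - 1·(-1·0 - 1·2) + 0·(-1·0 - 0·2)
    = 1·0 - 1·-2 + 0·0
    = 0 + 2 + 0 = 2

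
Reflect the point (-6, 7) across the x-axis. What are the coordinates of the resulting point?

Reflection across x-axis: (-6, 7) → (-6, -7)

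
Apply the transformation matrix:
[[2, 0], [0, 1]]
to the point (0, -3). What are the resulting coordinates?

Matrix multiplication:
[[2, 0], [0, 1]] × [0, -3]ᵀ
= [(2)(0) + (0)(-3), (0)(0) + (1)(-3)]ᵀ
= [0, -3]ᵀ
Result: (0, -3)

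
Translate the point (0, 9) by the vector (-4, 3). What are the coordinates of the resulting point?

Translation by (-4, 3) (homogeneous matrix [[1, 0, -4], [0, 1, 3], [0, 0, 1]]):
x' = 0 + -4 = -4
y' = 9 + 3 = 12
Result: (-4, 12)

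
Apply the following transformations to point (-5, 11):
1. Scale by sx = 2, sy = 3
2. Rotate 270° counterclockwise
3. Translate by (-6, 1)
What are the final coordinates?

Step 1: Scale → (-10, 33)
Step 2: Rotate 270° → (33, 10)
Step 3: Translate → (27, 11)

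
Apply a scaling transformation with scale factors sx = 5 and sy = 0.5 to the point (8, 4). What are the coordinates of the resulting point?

Scaling matrix:
[[5, 0], [0, 0.50]]
Result: (8 × 5, 4 × 0.5) = (40, 2)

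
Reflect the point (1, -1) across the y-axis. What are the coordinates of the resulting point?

Reflection across y-axis: (1, -1) → (-1, -1)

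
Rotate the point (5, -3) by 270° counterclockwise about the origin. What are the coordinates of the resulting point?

Rotation matrix for 270°: [[cos 270°, -sin 270°], [sin 270°, cos 270°]] = [[0, 1], [-1, 0]]
[[0, 1], [-1, 0]] × [5, -3]ᵀ = [-3, -5]ᵀ
Result: (-3, -5)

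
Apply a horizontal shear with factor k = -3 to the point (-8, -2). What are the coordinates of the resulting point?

Shear matrix for horizontal shear with factor k = -3:
[[1, -3], [0, 1]]
Result: (-8, -2) → (-2, -2)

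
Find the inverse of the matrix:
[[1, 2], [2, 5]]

For [[a,b],[c,d]], inverse = (1/det)·[[d,-b],[-c,a]]
det = (1)(5) - (2)(2) = 5 - 4 = 1
Inverse = [[5, -2], [-2, 1]]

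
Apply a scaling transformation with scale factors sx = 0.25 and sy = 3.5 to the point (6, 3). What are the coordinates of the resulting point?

Scaling matrix:
[[0.25, 0], [0, 3.50]]
Result: (6 × 0.25, 3 × 3.5) = (1.5, 10.5)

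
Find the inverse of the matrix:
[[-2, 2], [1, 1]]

For [[a,b],[c,d]], inverse = (1/det)·[[d,-b],[-c,a]]
det = (-2)(1) - (2)(1) = -2 - 2 = -4
Inverse = (1/-4)·[[1, -2], [-1, -2]]
= [[-1/4, 1/2], [1/4, 1/2]]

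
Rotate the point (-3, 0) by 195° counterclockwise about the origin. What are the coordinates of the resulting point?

Rotation matrix for 195°: [[cos 195°, -sin 195°], [sin 195°, cos 195°]] ≈ [[-0.965926, 0.258819], [-0.258819, -0.965926]]
[[-0.965926, 0.258819], [-0.258819, -0.965926]] × [-3, 0]ᵀ ≈ [2.8978, 0.7765]ᵀ
Result: (2.8978, 0.7765)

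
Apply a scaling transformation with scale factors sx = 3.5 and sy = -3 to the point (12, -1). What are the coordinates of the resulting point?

Scaling matrix:
[[3.50, 0], [0, -3]]
Result: (12 × 3.5, -1 × -3) = (42, 3)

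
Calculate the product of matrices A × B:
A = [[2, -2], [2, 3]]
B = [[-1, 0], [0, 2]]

Matrix multiplication:
C[0][0] = 2×-1 + -2×0 = -2
C[0][1] = 2×0 + -2×2 = -4
C[1][0] = 2×-1 + 3×0 = -2
C[1][1] = 2×0 + 3×2 = 6
Result: [[-2, -4], [-2, 6]]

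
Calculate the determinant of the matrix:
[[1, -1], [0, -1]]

For a 2×2 matrix [[a, b], [c, d]], det = ad - bc
det = (1)(-1) - (-1)(0) = -1 - 0 = -1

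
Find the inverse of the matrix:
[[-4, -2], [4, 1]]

For [[a,b],[c,d]], inverse = (1/det)·[[d,-b],[-c,a]]
det = (-4)(1) - (-2)(4) = -4 - -8 = 4
Inverse = (1/4)·[[1, 2], [-4, -4]]
= [[1/4, 1/2], [-1, -1]]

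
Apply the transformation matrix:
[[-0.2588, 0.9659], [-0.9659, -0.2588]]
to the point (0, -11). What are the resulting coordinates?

Matrix multiplication:
[[-0.2588, 0.9659], [-0.9659, -0.2588]] × [0, -11]ᵀ
= [(-0.2588)(0) + (0.9659)(-11), (-0.9659)(0) + (-0.2588)(-11)]ᵀ
= [-10.6249, 2.8468]ᵀ
Result: (-10.6249, 2.8468)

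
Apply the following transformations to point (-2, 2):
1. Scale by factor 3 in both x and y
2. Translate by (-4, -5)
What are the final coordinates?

Step 1: Scale (-2, 2) by 3 → (-6, 6)
Step 2: Translate by (-4, -5) → (-10, 1)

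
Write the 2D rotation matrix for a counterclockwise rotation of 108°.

Rotation matrix formula: [[cos θ, -sin θ], [sin θ, cos θ]]
For θ = 108°:
cos(108°) = -0.3090
sin(108°) = 0.9511
Result: [[-0.3090, -0.9511], [0.9511, -0.3090]]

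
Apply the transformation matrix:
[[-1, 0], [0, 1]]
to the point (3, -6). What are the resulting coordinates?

Matrix multiplication:
[[-1, 0], [0, 1]] × [3, -6]ᵀ
= [(-1)(3) + (0)(-6), (0)(3) + (1)(-6)]ᵀ
= [-3, -6]ᵀ
Result: (-3, -6)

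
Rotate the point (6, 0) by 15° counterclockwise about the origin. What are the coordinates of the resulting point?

Rotation matrix for 15°: [[cos 15°, -sin 15°], [sin 15°, cos 15°]] ≈ [[0.965926, -0.258819], [0.258819, 0.965926]]
[[0.965926, -0.258819], [0.258819, 0.965926]] × [6, 0]ᵀ ≈ [5.7956, 1.5529]ᵀ
Result: (5.7956, 1.5529)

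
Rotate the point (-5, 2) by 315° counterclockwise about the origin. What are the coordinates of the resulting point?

Rotation matrix for 315°: [[cos 315°, -sin 315°], [sin 315°, cos 315°]] ≈ [[0.707107, 0.707107], [-0.707107, 0.707107]]
[[0.707107, 0.707107], [-0.707107, 0.707107]] × [-5, 2]ᵀ ≈ [-2.1213, 4.9497]ᵀ
Result: (-2.1213, 4.9497)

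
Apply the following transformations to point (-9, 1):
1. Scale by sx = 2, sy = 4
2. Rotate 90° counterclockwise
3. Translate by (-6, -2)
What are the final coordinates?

Step 1: Scale → (-18, 4)
Step 2: Rotate 90° → (-4, -18)
Step 3: Translate → (-10, -20)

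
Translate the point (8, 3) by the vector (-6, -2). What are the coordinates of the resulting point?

Translation by (-6, -2) (homogeneous matrix [[1, 0, -6], [0, 1, -2], [0, 0, 1]]):
x' = 8 + -6 = 2
y' = 3 + -2 = 1
Result: (2, 1)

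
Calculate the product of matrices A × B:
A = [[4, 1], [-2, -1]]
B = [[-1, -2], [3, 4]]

Matrix multiplication:
C[0][0] = 4×-1 + 1×3 = -1
C[0][1] = 4×-2 + 1×4 = -4
C[1][0] = -2×-1 + -1×3 = -1
C[1][1] = -2×-2 + -1×4 = 0
Result: [[-1, -4], [-1, 0]]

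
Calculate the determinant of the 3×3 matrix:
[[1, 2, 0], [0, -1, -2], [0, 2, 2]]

Expansion along first row:
det = 1·det([[-1,-2],[2,2]]) - 2·det([[0,-2],[0,2]]) + 0·det([[0,-1],[0,2]])
    = 1·(-1·2 - -2·2) - 2·(0·2 - -2·0) + 0·(0·2 - -1·0)
    = 1·2 - 2·0 + 0·0
    = 2 + 0 + 0 = 2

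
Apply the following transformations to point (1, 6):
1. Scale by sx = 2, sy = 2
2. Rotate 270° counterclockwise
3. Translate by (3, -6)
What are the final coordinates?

Step 1: Scale → (2, 12)
Step 2: Rotate 270° → (12, -2)
Step 3: Translate → (15, -8)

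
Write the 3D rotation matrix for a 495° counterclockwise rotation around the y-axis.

Rotation matrix for counterclockwise 495° around y-axis:
cos(495°) = -√2/2, sin(495°) = √2/2
Result: [[-√2/2, 0, √2/2], [0, 1, 0], [-√2/2, 0, -√2/2]]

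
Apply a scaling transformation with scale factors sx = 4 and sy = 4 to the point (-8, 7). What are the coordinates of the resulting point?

Scaling matrix:
[[4, 0], [0, 4]]
Result: (-8 × 4, 7 × 4) = (-32, 28)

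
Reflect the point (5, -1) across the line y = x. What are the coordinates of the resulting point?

Reflection across line y = x: (5, -1) → (-1, 5)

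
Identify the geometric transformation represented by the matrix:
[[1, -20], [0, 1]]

This matrix represents: horizontal shear with factor -20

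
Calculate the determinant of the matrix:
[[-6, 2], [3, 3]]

For a 2×2 matrix [[a, b], [c, d]], det = ad - bc
det = (-6)(3) - (2)(3) = -18 - 6 = -24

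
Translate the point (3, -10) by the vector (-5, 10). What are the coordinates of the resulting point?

Translation by (-5, 10) (homogeneous matrix [[1, 0, -5], [0, 1, 10], [0, 0, 1]]):
x' = 3 + -5 = -2
y' = -10 + 10 = 0
Result: (-2, 0)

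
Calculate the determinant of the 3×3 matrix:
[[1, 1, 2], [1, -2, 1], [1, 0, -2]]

Expansion along first row:
det = 1·det([[-2,1],[0,-2]]) - 1·det([[1,1],[1,-2]]) + 2·det([[1,-2],[1,0]])
    = 1·(-2·-2 - 1·0) - 1·(1·-2 - 1·1) + 2·(1·0 - -2·1)
    = 1·4 - 1·-3 + 2·2
    = 4 + 3 + 4 = 11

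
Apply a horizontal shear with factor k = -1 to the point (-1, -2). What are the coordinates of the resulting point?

Shear matrix for horizontal shear with factor k = -1:
[[1, -1], [0, 1]]
Result: (-1, -2) → (1, -2)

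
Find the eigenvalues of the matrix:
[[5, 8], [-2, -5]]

Characteristic equation: det(A - λI) = 0
λ² - (trace)λ + (det) = 0
trace = 5 + -5 = 0, det = (5)(-5) - (8)(-2) = -9
λ² - (0)λ + (-9) = 0
λ = (0 ± √((0)² - 4·(-9))) / 2 = (0 ± √36) / 2
Solving: λ = -3, 3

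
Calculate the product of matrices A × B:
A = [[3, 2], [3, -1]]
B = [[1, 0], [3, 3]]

Matrix multiplication:
C[0][0] = 3×1 + 2×3 = 9
C[0][1] = 3×0 + 2×3 = 6
C[1][0] = 3×1 + -1×3 = 0
C[1][1] = 3×0 + -1×3 = -3
Result: [[9, 6], [0, -3]]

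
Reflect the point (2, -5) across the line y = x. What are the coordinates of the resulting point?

Reflection across line y = x: (2, -5) → (-5, 2)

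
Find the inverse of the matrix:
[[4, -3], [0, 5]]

For [[a,b],[c,d]], inverse = (1/det)·[[d,-b],[-c,a]]
det = (4)(5) - (-3)(0) = 20 - 0 = 20
Inverse = (1/20)·[[5, 3], [0, 4]]
= [[1/4, 3/20], [0, 1/5]]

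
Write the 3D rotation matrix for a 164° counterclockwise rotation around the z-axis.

Rotation matrix for counterclockwise 164° around z-axis:
cos(164°) = -0.9613, sin(164°) = 0.2756
Result: [[-0.9613, -0.2756, 0], [0.2756, -0.9613, 0], [0, 0, 1]]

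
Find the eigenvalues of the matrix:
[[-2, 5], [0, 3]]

Characteristic equation: det(A - λI) = 0
λ² - (trace)λ + (det) = 0
trace = -2 + 3 = 1, det = (-2)(3) - (5)(0) = -6
λ² - (1)λ + (-6) = 0
λ = (1 ± √((1)² - 4·(-6))) / 2 = (1 ± √25) / 2
Solving: λ = -2, 3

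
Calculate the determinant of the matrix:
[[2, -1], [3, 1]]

For a 2×2 matrix [[a, b], [c, d]], det = ad - bc
det = (2)(1) - (-1)(3) = 2 - -3 = 5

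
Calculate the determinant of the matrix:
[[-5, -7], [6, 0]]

For a 2×2 matrix [[a, b], [c, d]], det = ad - bc
det = (-5)(0) - (-7)(6) = 0 - -42 = 42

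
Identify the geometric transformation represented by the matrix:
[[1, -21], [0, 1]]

This matrix represents: horizontal shear with factor -21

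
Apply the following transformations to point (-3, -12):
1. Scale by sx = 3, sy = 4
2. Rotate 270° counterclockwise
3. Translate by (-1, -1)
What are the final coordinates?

Step 1: Scale → (-9, -48)
Step 2: Rotate 270° → (-48, 9)
Step 3: Translate → (-49, 8)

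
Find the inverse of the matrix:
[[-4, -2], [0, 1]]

For [[a,b],[c,d]], inverse = (1/det)·[[d,-b],[-c,a]]
det = (-4)(1) - (-2)(0) = -4 - 0 = -4
Inverse = (1/-4)·[[1, 2], [0, -4]]
= [[-1/4, -1/2], [0, 1]]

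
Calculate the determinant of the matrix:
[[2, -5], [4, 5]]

For a 2×2 matrix [[a, b], [c, d]], det = ad - bc
det = (2)(5) - (-5)(4) = 10 - -20 = 30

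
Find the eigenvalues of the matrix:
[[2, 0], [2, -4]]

Characteristic equation: det(A - λI) = 0
λ² - (trace)λ + (det) = 0
trace = 2 + -4 = -2, det = (2)(-4) - (0)(2) = -8
λ² - (-2)λ + (-8) = 0
λ = (-2 ± √((-2)² - 4·(-8))) / 2 = (-2 ± √36) / 2
Solving: λ = -4, 2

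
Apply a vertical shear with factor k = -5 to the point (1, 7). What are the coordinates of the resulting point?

Shear matrix for vertical shear with factor k = -5:
[[1, 0], [-5, 1]]
Result: (1, 7) → (1, 2)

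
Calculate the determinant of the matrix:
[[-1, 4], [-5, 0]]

For a 2×2 matrix [[a, b], [c, d]], det = ad - bc
det = (-1)(0) - (4)(-5) = 0 - -20 = 20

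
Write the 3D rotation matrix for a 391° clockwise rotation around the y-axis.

Rotation matrix for clockwise 391° around y-axis:
A clockwise rotation by 391° is a counterclockwise rotation by -391°.
cos(-391°) = 0.8572, sin(-391°) = -0.5150
Result: [[0.8572, 0, -0.5150], [0, 1, 0], [0.5150, 0, 0.8572]]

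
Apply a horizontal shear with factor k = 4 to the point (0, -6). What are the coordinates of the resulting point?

Shear matrix for horizontal shear with factor k = 4:
[[1, 4], [0, 1]]
Result: (0, -6) → (-24, -6)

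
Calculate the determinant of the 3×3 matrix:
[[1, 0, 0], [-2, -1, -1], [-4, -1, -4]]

Expansion along first row:
det = 1·det([[-1,-1],[-1,-4]]) - 0·det([[-2,-1],[-4,-4]]) + 0·det([[-2,-1],[-4,-1]])
    = 1·(-1·-4 - -1·-1) - 0·(-2·-4 - -1·-4) + 0·(-2·-1 - -1·-4)
    = 1·3 - 0·4 + 0·-2
    = 3 + 0 + 0 = 3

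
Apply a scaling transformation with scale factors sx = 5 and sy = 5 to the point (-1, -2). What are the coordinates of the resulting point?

Scaling matrix:
[[5, 0], [0, 5]]
Result: (-1 × 5, -2 × 5) = (-5, -10)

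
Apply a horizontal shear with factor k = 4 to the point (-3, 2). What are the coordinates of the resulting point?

Shear matrix for horizontal shear with factor k = 4:
[[1, 4], [0, 1]]
Result: (-3, 2) → (5, 2)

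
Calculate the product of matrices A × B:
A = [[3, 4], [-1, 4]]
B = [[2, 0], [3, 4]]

Matrix multiplication:
C[0][0] = 3×2 + 4×3 = 18
C[0][1] = 3×0 + 4×4 = 16
C[1][0] = -1×2 + 4×3 = 10
C[1][1] = -1×0 + 4×4 = 16
Result: [[18, 16], [10, 16]]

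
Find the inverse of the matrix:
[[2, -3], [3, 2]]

For [[a,b],[c,d]], inverse = (1/det)·[[d,-b],[-c,a]]
det = (2)(2) - (-3)(3) = 4 - -9 = 13
Inverse = (1/13)·[[2, 3], [-3, 2]]
= [[2/13, 3/13], [-3/13, 2/13]]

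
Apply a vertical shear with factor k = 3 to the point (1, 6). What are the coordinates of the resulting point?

Shear matrix for vertical shear with factor k = 3:
[[1, 0], [3, 1]]
Result: (1, 6) → (1, 9)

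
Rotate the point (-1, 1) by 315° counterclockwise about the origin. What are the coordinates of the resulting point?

Rotation matrix for 315°: [[cos 315°, -sin 315°], [sin 315°, cos 315°]] ≈ [[0.707107, 0.707107], [-0.707107, 0.707107]]
[[0.707107, 0.707107], [-0.707107, 0.707107]] × [-1, 1]ᵀ ≈ [0, 1.4142]ᵀ
Result: (0, 1.4142)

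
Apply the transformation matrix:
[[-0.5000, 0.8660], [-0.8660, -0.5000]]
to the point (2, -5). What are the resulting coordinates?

Matrix multiplication:
[[-0.5000, 0.8660], [-0.8660, -0.5000]] × [2, -5]ᵀ
= [(-0.5000)(2) + (0.8660)(-5), (-0.8660)(2) + (-0.5000)(-5)]ᵀ
= [-5.3300, 0.7680]ᵀ
Result: (-5.3300, 0.7680)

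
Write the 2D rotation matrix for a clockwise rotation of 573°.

Rotation matrix formula: [[cos θ, -sin θ], [sin θ, cos θ]]
A clockwise rotation by 573° is equivalent to a counterclockwise rotation by -573°.
For θ = -573°:
cos(-573°) = -0.8387
sin(-573°) = 0.5446
Result: [[-0.8387, -0.5446], [0.5446, -0.8387]]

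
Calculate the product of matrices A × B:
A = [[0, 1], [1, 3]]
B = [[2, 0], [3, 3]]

Matrix multiplication:
C[0][0] = 0×2 + 1×3 = 3
C[0][1] = 0×0 + 1×3 = 3
C[1][0] = 1×2 + 3×3 = 11
C[1][1] = 1×0 + 3×3 = 9
Result: [[3, 3], [11, 9]]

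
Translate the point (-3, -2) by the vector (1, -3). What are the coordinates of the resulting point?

Translation by (1, -3) (homogeneous matrix [[1, 0, 1], [0, 1, -3], [0, 0, 1]]):
x' = -3 + 1 = -2
y' = -2 + -3 = -5
Result: (-2, -5)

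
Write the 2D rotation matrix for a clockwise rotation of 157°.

Rotation matrix formula: [[cos θ, -sin θ], [sin θ, cos θ]]
A clockwise rotation by 157° is equivalent to a counterclockwise rotation by -157°.
For θ = -157°:
cos(-157°) = -0.9205
sin(-157°) = -0.3907
Result: [[-0.9205, 0.3907], [-0.3907, -0.9205]]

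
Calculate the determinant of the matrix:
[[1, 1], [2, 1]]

For a 2×2 matrix [[a, b], [c, d]], det = ad - bc
det = (1)(1) - (1)(2) = 1 - 2 = -1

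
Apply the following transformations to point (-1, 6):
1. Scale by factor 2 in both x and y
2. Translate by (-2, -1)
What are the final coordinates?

Step 1: Scale (-1, 6) by 2 → (-2, 12)
Step 2: Translate by (-2, -1) → (-4, 11)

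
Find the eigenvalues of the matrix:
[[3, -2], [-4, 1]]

Characteristic equation: det(A - λI) = 0
λ² - (trace)λ + (det) = 0
trace = 3 + 1 = 4, det = (3)(1) - (-2)(-4) = -5
λ² - (4)λ + (-5) = 0
λ = (4 ± √((4)² - 4·(-5))) / 2 = (4 ± √36) / 2
Solving: λ = -1, 5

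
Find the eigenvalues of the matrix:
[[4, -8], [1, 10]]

Characteristic equation: det(A - λI) = 0
λ² - (trace)λ + (det) = 0
trace = 4 + 10 = 14, det = (4)(10) - (-8)(1) = 48
λ² - (14)λ + (48) = 0
λ = (14 ± √((14)² - 4·(48))) / 2 = (14 ± √4) / 2
Solving: λ = 6, 8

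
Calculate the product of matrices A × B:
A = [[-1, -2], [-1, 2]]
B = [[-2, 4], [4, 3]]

Matrix multiplication:
C[0][0] = -1×-2 + -2×4 = -6
C[0][1] = -1×4 + -2×3 = -10
C[1][0] = -1×-2 + 2×4 = 10
C[1][1] = -1×4 + 2×3 = 2
Result: [[-6, -10], [10, 2]]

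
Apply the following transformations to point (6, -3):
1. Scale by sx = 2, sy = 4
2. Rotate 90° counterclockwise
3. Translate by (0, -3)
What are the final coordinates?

Step 1: Scale → (12, -12)
Step 2: Rotate 90° → (12, 12)
Step 3: Translate → (12, 9)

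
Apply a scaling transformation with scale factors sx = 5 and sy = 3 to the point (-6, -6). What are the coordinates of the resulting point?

Scaling matrix:
[[5, 0], [0, 3]]
Result: (-6 × 5, -6 × 3) = (-30, -18)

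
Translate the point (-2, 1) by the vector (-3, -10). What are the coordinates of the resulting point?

Translation by (-3, -10) (homogeneous matrix [[1, 0, -3], [0, 1, -10], [0, 0, 1]]):
x' = -2 + -3 = -5
y' = 1 + -10 = -9
Result: (-5, -9)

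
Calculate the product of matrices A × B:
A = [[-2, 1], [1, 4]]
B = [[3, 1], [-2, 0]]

Matrix multiplication:
C[0][0] = -2×3 + 1×-2 = -8
C[0][1] = -2×1 + 1×0 = -2
C[1][0] = 1×3 + 4×-2 = -5
C[1][1] = 1×1 + 4×0 = 1
Result: [[-8, -2], [-5, 1]]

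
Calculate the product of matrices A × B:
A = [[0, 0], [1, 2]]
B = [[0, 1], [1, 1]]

Matrix multiplication:
C[0][0] = 0×0 + 0×1 = 0
C[0][1] = 0×1 + 0×1 = 0
C[1][0] = 1×0 + 2×1 = 2
C[1][1] = 1×1 + 2×1 = 3
Result: [[0, 0], [2, 3]]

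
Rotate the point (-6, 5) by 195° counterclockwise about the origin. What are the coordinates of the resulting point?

Rotation matrix for 195°: [[cos 195°, -sin 195°], [sin 195°, cos 195°]] ≈ [[-0.965926, 0.258819], [-0.258819, -0.965926]]
[[-0.965926, 0.258819], [-0.258819, -0.965926]] × [-6, 5]ᵀ ≈ [7.0897, -3.2767]ᵀ
Result: (7.0897, -3.2767)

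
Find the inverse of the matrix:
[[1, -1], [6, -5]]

For [[a,b],[c,d]], inverse = (1/det)·[[d,-b],[-c,a]]
det = (1)(-5) - (-1)(6) = -5 - -6 = 1
Inverse = [[-5, 1], [-6, 1]]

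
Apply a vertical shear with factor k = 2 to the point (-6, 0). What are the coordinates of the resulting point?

Shear matrix for vertical shear with factor k = 2:
[[1, 0], [2, 1]]
Result: (-6, 0) → (-6, -12)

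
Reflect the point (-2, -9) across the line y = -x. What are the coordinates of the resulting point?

Reflection across line y = -x: (-2, -9) → (9, 2)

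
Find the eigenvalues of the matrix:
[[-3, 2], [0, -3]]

Characteristic equation: det(A - λI) = 0
λ² - (trace)λ + (det) = 0
trace = -3 + -3 = -6, det = (-3)(-3) - (2)(0) = 9
λ² - (-6)λ + (9) = 0
λ = (-6 ± √((-6)² - 4·(9))) / 2 = (-6 ± √0) / 2
Solving: λ = -3, -3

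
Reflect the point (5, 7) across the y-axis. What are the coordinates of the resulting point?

Reflection across y-axis: (5, 7) → (-5, 7)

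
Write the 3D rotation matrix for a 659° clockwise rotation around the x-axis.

Rotation matrix for clockwise 659° around x-axis:
A clockwise rotation by 659° is a counterclockwise rotation by -659°.
cos(-659°) = 0.4848, sin(-659°) = 0.8746
Result: [[1, 0, 0], [0, 0.4848, -0.8746], [0, 0.8746, 0.4848]]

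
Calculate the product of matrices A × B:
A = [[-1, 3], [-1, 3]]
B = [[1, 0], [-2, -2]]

Matrix multiplication:
C[0][0] = -1×1 + 3×-2 = -7
C[0][1] = -1×0 + 3×-2 = -6
C[1][0] = -1×1 + 3×-2 = -7
C[1][1] = -1×0 + 3×-2 = -6
Result: [[-7, -6], [-7, -6]]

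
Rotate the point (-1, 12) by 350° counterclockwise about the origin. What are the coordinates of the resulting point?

Rotation matrix for 350°: [[cos 350°, -sin 350°], [sin 350°, cos 350°]] ≈ [[0.984808, 0.173648], [-0.173648, 0.984808]]
[[0.984808, 0.173648], [-0.173648, 0.984808]] × [-1, 12]ᵀ ≈ [1.0990, 11.9913]ᵀ
Result: (1.0990, 11.9913)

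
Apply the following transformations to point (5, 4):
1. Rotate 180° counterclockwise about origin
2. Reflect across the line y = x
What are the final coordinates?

Step 1: Rotate 180° → (-5, -4)
Step 2: Reflect across line y = x → (-4, -5)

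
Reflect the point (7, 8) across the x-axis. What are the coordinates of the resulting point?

Reflection across x-axis: (7, 8) → (7, -8)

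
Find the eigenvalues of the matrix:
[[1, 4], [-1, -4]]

Characteristic equation: det(A - λI) = 0
λ² - (trace)λ + (det) = 0
trace = 1 + -4 = -3, det = (1)(-4) - (4)(-1) = 0
λ² - (-3)λ + (0) = 0
λ = (-3 ± √((-3)² - 4·(0))) / 2 = (-3 ± √9) / 2
Solving: λ = -3, 0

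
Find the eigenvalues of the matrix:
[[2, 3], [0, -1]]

Characteristic equation: det(A - λI) = 0
λ² - (trace)λ + (det) = 0
trace = 2 + -1 = 1, det = (2)(-1) - (3)(0) = -2
λ² - (1)λ + (-2) = 0
λ = (1 ± √((1)² - 4·(-2))) / 2 = (1 ± √9) / 2
Solving: λ = -1, 2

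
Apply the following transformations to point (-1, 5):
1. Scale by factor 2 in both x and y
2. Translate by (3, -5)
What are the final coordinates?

Step 1: Scale (-1, 5) by 2 → (-2, 10)
Step 2: Translate by (3, -5) → (1, 5)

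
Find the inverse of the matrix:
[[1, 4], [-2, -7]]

For [[a,b],[c,d]], inverse = (1/det)·[[d,-b],[-c,a]]
det = (1)(-7) - (4)(-2) = -7 - -8 = 1
Inverse = [[-7, -4], [2, 1]]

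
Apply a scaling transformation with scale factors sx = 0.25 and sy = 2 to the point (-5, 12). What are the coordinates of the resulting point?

Scaling matrix:
[[0.25, 0], [0, 2]]
Result: (-5 × 0.25, 12 × 2) = (-1.25, 24)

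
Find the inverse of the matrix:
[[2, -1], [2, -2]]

For [[a,b],[c,d]], inverse = (1/det)·[[d,-b],[-c,a]]
det = (2)(-2) - (-1)(2) = -4 - -2 = -2
Inverse = (1/-2)·[[-2, 1], [-2, 2]]
= [[1, -1/2], [1, -1]]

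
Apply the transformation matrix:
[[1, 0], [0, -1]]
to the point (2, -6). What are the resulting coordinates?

Matrix multiplication:
[[1, 0], [0, -1]] × [2, -6]ᵀ
= [(1)(2) + (0)(-6), (0)(2) + (-1)(-6)]ᵀ
= [2, 6]ᵀ
Result: (2, 6)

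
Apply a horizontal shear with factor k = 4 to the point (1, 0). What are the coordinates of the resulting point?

Shear matrix for horizontal shear with factor k = 4:
[[1, 4], [0, 1]]
Result: (1, 0) → (1, 0)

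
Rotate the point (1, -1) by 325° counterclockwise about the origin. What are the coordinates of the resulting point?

Rotation matrix for 325°: [[cos 325°, -sin 325°], [sin 325°, cos 325°]] ≈ [[0.819152, 0.573576], [-0.573576, 0.819152]]
[[0.819152, 0.573576], [-0.573576, 0.819152]] × [1, -1]ᵀ ≈ [0.2456, -1.3927]ᵀ
Result: (0.2456, -1.3927)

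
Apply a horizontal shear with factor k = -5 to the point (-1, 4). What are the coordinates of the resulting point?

Shear matrix for horizontal shear with factor k = -5:
[[1, -5], [0, 1]]
Result: (-1, 4) → (-21, 4)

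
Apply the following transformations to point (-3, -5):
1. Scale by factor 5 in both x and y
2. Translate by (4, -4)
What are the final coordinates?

Step 1: Scale (-3, -5) by 5 → (-15, -25)
Step 2: Translate by (4, -4) → (-11, -29)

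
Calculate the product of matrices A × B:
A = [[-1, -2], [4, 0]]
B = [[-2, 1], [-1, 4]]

Matrix multiplication:
C[0][0] = -1×-2 + -2×-1 = 4
C[0][1] = -1×1 + -2×4 = -9
C[1][0] = 4×-2 + 0×-1 = -8
C[1][1] = 4×1 + 0×4 = 4
Result: [[4, -9], [-8, 4]]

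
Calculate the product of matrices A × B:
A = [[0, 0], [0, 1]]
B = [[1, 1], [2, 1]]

Matrix multiplication:
C[0][0] = 0×1 + 0×2 = 0
C[0][1] = 0×1 + 0×1 = 0
C[1][0] = 0×1 + 1×2 = 2
C[1][1] = 0×1 + 1×1 = 1
Result: [[0, 0], [2, 1]]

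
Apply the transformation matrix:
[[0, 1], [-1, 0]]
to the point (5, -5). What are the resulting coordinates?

Matrix multiplication:
[[0, 1], [-1, 0]] × [5, -5]ᵀ
= [(0)(5) + (1)(-5), (-1)(5) + (0)(-5)]ᵀ
= [-5, -5]ᵀ
Result: (-5, -5)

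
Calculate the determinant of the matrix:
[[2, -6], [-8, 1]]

For a 2×2 matrix [[a, b], [c, d]], det = ad - bc
det = (2)(1) - (-6)(-8) = 2 - 48 = -46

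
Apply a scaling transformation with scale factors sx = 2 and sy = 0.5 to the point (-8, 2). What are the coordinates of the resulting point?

Scaling matrix:
[[2, 0], [0, 0.50]]
Result: (-8 × 2, 2 × 0.5) = (-16, 1)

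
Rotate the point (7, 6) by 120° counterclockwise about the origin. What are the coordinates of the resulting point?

Rotation matrix for 120°: [[cos 120°, -sin 120°], [sin 120°, cos 120°]] ≈ [[-0.500000, -0.866025], [0.866025, -0.500000]]
[[-0.500000, -0.866025], [0.866025, -0.500000]] × [7, 6]ᵀ ≈ [-8.6962, 3.0622]ᵀ
Result: (-8.6962, 3.0622)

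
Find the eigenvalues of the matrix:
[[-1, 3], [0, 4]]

Characteristic equation: det(A - λI) = 0
λ² - (trace)λ + (det) = 0
trace = -1 + 4 = 3, det = (-1)(4) - (3)(0) = -4
λ² - (3)λ + (-4) = 0
λ = (3 ± √((3)² - 4·(-4))) / 2 = (3 ± √25) / 2
Solving: λ = -1, 4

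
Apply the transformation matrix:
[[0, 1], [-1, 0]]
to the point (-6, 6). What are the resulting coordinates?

Matrix multiplication:
[[0, 1], [-1, 0]] × [-6, 6]ᵀ
= [(0)(-6) + (1)(6), (-1)(-6) + (0)(6)]ᵀ
= [6, 6]ᵀ
Result: (6, 6)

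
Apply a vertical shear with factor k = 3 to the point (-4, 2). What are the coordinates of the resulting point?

Shear matrix for vertical shear with factor k = 3:
[[1, 0], [3, 1]]
Result: (-4, 2) → (-4, -10)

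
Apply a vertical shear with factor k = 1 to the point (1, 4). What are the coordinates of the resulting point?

Shear matrix for vertical shear with factor k = 1:
[[1, 0], [1, 1]]
Result: (1, 4) → (1, 5)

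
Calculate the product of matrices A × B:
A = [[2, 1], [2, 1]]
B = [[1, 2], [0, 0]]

Matrix multiplication:
C[0][0] = 2×1 + 1×0 = 2
C[0][1] = 2×2 + 1×0 = 4
C[1][0] = 2×1 + 1×0 = 2
C[1][1] = 2×2 + 1×0 = 4
Result: [[2, 4], [2, 4]]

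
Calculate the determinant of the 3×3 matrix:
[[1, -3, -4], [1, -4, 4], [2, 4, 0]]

Expansion along first row:
det = 1·det([[-4,4],[4,0]]) - -3·det([[1,4],[2,0]]) + -4·det([[1,-4],[2,4]])
    = 1·(-4·0 - 4·4) - -3·(1·0 - 4·2) + -4·(1·4 - -4·2)
    = 1·-16 - -3·-8 + -4·12
    = -16 + -24 + -48 = -88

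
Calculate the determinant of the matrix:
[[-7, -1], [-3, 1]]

For a 2×2 matrix [[a, b], [c, d]], det = ad - bc
det = (-7)(1) - (-1)(-3) = -7 - 3 = -10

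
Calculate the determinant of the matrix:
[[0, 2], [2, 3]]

For a 2×2 matrix [[a, b], [c, d]], det = ad - bc
det = (0)(3) - (2)(2) = 0 - 4 = -4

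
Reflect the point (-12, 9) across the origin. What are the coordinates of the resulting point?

Reflection across origin: (-12, 9) → (12, -9)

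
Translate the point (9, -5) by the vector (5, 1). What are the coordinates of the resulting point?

Translation by (5, 1) (homogeneous matrix [[1, 0, 5], [0, 1, 1], [0, 0, 1]]):
x' = 9 + 5 = 14
y' = -5 + 1 = -4
Result: (14, -4)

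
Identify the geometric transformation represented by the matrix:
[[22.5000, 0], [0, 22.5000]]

This matrix represents: uniform scaling by factor 22.5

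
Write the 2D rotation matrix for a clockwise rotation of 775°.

Rotation matrix formula: [[cos θ, -sin θ], [sin θ, cos θ]]
A clockwise rotation by 775° is equivalent to a counterclockwise rotation by -775°.
For θ = -775°:
cos(-775°) = 0.5736
sin(-775°) = -0.8192
Result: [[0.5736, 0.8192], [-0.8192, 0.5736]]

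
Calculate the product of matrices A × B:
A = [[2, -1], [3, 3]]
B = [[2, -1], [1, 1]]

Matrix multiplication:
C[0][0] = 2×2 + -1×1 = 3
C[0][1] = 2×-1 + -1×1 = -3
C[1][0] = 3×2 + 3×1 = 9
C[1][1] = 3×-1 + 3×1 = 0
Result: [[3, -3], [9, 0]]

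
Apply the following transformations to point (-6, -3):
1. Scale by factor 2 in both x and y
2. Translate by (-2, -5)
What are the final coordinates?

Step 1: Scale (-6, -3) by 2 → (-12, -6)
Step 2: Translate by (-2, -5) → (-14, -11)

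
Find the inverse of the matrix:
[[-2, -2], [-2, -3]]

For [[a,b],[c,d]], inverse = (1/det)·[[d,-b],[-c,a]]
det = (-2)(-3) - (-2)(-2) = 6 - 4 = 2
Inverse = (1/2)·[[-3, 2], [2, -2]]
= [[-3/2, 1], [1, -1]]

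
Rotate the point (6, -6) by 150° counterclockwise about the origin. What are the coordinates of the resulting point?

Rotation matrix for 150°: [[cos 150°, -sin 150°], [sin 150°, cos 150°]] ≈ [[-0.866025, -0.500000], [0.500000, -0.866025]]
[[-0.866025, -0.500000], [0.500000, -0.866025]] × [6, -6]ᵀ ≈ [-2.1962, 8.1962]ᵀ
Result: (-2.1962, 8.1962)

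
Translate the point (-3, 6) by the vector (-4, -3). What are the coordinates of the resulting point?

Translation by (-4, -3) (homogeneous matrix [[1, 0, -4], [0, 1, -3], [0, 0, 1]]):
x' = -3 + -4 = -7
y' = 6 + -3 = 3
Result: (-7, 3)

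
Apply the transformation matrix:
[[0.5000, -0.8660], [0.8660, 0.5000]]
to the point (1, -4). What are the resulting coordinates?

Matrix multiplication:
[[0.5000, -0.8660], [0.8660, 0.5000]] × [1, -4]ᵀ
= [(0.5000)(1) + (-0.8660)(-4), (0.8660)(1) + (0.5000)(-4)]ᵀ
= [3.9640, -1.1340]ᵀ
Result: (3.9640, -1.1340)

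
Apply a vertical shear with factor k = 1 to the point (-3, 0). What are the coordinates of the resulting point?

Shear matrix for vertical shear with factor k = 1:
[[1, 0], [1, 1]]
Result: (-3, 0) → (-3, -3)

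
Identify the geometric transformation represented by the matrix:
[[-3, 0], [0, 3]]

This matrix represents: non-uniform scaling by sx = -3, sy = 3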